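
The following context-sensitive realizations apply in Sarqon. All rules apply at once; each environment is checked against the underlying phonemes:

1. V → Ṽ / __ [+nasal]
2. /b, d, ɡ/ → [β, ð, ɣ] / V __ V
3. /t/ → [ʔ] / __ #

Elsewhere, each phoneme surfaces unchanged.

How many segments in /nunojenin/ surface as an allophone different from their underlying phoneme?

3

Segments that undergo a rule: /u/ → [ũ] (rule 1); /e/ → [ẽ] (rule 1); /i/ → [ĩ] (rule 1).
All other segments surface unchanged.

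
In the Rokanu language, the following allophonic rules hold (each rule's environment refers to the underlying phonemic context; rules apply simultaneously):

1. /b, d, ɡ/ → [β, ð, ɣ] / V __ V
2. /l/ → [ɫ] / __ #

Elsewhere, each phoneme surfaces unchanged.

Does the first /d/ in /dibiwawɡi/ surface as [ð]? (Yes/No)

/d/ — word-initial; rule 1 does not apply here → [d].
The actual realization is [d], not [ð].

No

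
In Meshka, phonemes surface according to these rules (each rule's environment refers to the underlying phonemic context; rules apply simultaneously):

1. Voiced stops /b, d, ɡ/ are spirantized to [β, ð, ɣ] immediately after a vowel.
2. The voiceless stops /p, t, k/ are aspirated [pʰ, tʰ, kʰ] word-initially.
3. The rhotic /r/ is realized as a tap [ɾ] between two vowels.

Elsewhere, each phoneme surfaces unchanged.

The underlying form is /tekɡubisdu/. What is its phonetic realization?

[tʰekɡuβisdu]

/t/ (word-initial) occurs word-initially → [tʰ] by rule 2.
/e/ (between /t/ and /k/): no rule targets it → [e].
/k/ (between /e/ and /ɡ/) fails the environment for rule 2, so it stays [k].
/ɡ/ — between /k/ and /u/; rule 1 does not apply here → [ɡ].
/u/ (between /ɡ/ and /b/): no rule targets it → [u].
/b/ meets the environment for rule 1 (immediately after a vowel) → [β].
/i/ (between /b/ and /s/): no rule targets it → [i].
/s/ stays [s].
/d/ (between /s/ and /u/) is in the target of rule 1 but the environment (immediately after a vowel) is not met → [d].
/u/ stays [u].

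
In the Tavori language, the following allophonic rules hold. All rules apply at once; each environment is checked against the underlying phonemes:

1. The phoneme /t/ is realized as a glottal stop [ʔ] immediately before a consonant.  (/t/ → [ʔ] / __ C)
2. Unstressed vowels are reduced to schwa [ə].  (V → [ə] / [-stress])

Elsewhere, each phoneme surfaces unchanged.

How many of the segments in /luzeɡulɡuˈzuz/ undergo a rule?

4

Segments that undergo a rule: /u/ → [ə] (rule 2); /e/ → [ə] (rule 2); /u/ → [ə] (rule 2); /u/ → [ə] (rule 2).
All other segments surface unchanged.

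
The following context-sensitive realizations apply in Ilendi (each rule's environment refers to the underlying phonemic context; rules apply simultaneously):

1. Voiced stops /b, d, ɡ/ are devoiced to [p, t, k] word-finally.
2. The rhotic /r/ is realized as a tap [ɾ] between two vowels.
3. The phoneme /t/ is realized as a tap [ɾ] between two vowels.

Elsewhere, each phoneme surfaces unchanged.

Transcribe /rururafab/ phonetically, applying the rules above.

[ruɾuɾafap]

/r/ (word-initial) is in the target of rule 2 but the environment (between two vowels) is not met → [r].
/u/ (between /r/ and /r/) is unaffected → [u].
/r/ — between /u/ and /u/, between two vowels — surfaces as [ɾ] (rule 2).
/u/ (between /r/ and /r/): no rule targets it → [u].
/r/ (between /u/ and /a/): between two vowels, so rule 2 applies → [ɾ].
/a/ (between /r/ and /f/) is unaffected → [a].
/f/ — not in any rule's target class → [f].
/a/ (between /f/ and /b/) is unaffected → [a].
/b/ (word-final): word-finally, so rule 1 applies → [p].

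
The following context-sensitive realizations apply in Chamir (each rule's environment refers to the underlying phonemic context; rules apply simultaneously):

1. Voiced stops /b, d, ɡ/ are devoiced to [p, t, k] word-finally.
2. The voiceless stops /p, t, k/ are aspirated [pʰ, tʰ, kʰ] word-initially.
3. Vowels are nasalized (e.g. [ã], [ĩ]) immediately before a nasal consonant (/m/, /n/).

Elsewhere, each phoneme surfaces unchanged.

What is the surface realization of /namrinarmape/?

/n/ (word-initial): no rule targets it → [n].
/a/ meets the environment for rule 3 (before a nasal consonant) → [ã].
/m/ stays [m].
/r/ — not in any rule's target class → [r].
/i/ (between /r/ and /n/) occurs before a nasal consonant → [ĩ] by rule 3.
/n/ (between /i/ and /a/) is unaffected → [n].
/a/ (between /n/ and /r/) is in the target of rule 3 but the environment (before a nasal consonant) is not met → [a].
/r/ (between /a/ and /m/) is unaffected → [r].
/m/ (between /r/ and /a/) is unaffected → [m].
/a/ (between /m/ and /p/) fails the environment for rule 3, so it stays [a].
/p/ — between /a/ and /e/; rule 2 does not apply here → [p].
/e/ (word-final) is in the target of rule 3 but the environment (before a nasal consonant) is not met → [e].

[nãmrĩnarmape]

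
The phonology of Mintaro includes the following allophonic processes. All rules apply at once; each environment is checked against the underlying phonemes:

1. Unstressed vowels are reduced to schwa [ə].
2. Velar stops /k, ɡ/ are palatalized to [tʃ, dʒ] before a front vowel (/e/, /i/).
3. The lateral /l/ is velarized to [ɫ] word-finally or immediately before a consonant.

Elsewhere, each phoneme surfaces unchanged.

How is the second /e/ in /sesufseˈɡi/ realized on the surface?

[ə]

Rule 1 applies to /e/ (between /s/ and /ɡ/: in an unstressed syllable) → [ə].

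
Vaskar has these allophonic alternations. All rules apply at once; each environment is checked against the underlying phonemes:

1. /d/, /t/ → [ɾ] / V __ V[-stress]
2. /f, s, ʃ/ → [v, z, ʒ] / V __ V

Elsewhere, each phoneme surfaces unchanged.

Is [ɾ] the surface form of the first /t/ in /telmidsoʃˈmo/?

No

/t/ — word-initial; rule 1 does not apply here → [t].
The actual realization is [t], not [ɾ].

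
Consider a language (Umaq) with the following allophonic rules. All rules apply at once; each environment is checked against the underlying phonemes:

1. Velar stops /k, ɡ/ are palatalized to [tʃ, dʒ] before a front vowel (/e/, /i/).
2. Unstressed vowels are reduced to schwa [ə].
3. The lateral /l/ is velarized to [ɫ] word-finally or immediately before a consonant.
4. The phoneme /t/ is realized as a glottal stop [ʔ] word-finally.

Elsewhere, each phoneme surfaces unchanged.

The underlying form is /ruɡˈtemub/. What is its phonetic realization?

[rəɡˈteməb]

/r/ stays [r].
/u/ meets the environment for rule 2 (in an unstressed syllable) → [ə].
/ɡ/ (between /u/ and /t/): rule 1 targets it, but not before a front vowel → unchanged [ɡ].
/t/ (between /ɡ/ and /e/) fails the environment for rule 4, so it stays [t].
/e/ (between /t/ and /m/) fails the environment for rule 2, so it stays [e].
/m/ (between /e/ and /u/): no rule targets it → [m].
/u/ (between /m/ and /b/) occurs in an unstressed syllable → [ə] by rule 2.
/b/ stays [b].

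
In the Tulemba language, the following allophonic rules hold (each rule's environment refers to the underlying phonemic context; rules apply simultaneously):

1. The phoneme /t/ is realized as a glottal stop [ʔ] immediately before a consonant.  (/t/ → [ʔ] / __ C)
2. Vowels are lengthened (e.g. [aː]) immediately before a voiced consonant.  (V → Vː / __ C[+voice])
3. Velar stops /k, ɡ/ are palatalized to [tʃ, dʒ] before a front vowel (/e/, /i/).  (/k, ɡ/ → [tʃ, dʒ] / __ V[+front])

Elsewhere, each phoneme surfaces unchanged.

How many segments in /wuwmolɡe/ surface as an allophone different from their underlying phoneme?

Segments that undergo a rule: /u/ → [uː] (rule 2); /o/ → [oː] (rule 2); /ɡ/ → [dʒ] (rule 3).
All other segments surface unchanged.

3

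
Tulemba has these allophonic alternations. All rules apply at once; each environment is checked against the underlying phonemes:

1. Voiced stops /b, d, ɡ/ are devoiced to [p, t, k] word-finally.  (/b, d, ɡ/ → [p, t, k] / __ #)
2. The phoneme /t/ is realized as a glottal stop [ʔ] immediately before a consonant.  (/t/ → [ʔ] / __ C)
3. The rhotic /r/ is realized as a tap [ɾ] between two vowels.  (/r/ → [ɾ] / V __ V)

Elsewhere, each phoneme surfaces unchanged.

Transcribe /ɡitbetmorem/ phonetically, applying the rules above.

[ɡiʔbeʔmoɾem]

/ɡ/ (word-initial) is in the target of rule 1 but the environment (word-finally) is not met → [ɡ].
/i/ (between /ɡ/ and /t/) is unaffected → [i].
/t/ meets the environment for rule 2 (immediately before a consonant) → [ʔ].
/b/ — between /t/ and /e/; rule 1 does not apply here → [b].
/e/ — not in any rule's target class → [e].
/t/ — between /e/ and /m/, immediately before a consonant — surfaces as [ʔ] (rule 2).
/m/ — not in any rule's target class → [m].
/o/ (between /m/ and /r/): no rule targets it → [o].
/r/ (between /o/ and /e/): between two vowels, so rule 3 applies → [ɾ].
/e/ (between /r/ and /m/) is unaffected → [e].
/m/ (word-final) is unaffected → [m].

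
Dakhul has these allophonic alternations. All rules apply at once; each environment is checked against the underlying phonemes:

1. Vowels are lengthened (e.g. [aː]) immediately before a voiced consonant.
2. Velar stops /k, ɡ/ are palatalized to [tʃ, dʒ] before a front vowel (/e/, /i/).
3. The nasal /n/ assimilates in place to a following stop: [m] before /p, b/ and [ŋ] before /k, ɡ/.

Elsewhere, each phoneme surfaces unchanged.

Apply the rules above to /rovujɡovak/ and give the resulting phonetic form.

/r/ — not in any rule's target class → [r].
/o/ meets the environment for rule 1 (before a voiced consonant) → [oː].
/v/ — not in any rule's target class → [v].
/u/ (between /v/ and /j/): before a voiced consonant, so rule 1 applies → [uː].
/j/ (between /u/ and /ɡ/) is unaffected → [j].
/ɡ/ (between /j/ and /o/) fails the environment for rule 2, so it stays [ɡ].
Rule 1 applies to /o/ (between /ɡ/ and /v/: before a voiced consonant) → [oː].
/v/ (between /o/ and /a/) is unaffected → [v].
/a/ (between /v/ and /k/) fails the environment for rule 1, so it stays [a].
/k/ (word-final): rule 2 targets it, but not before a front vowel → unchanged [k].

[roːvuːjɡoːvak]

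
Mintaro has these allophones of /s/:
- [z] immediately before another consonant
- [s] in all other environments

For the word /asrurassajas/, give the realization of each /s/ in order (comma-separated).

Occurrence 1 (position 2): immediately before another consonant → [z].
Occurrence 2 (position 7): immediately before another consonant → [z].
Occurrence 3 (position 8): no conditioning environment matches → elsewhere allophone [s].
Occurrence 4 (position 12): no conditioning environment matches → elsewhere allophone [s].

[z], [z], [s], [s]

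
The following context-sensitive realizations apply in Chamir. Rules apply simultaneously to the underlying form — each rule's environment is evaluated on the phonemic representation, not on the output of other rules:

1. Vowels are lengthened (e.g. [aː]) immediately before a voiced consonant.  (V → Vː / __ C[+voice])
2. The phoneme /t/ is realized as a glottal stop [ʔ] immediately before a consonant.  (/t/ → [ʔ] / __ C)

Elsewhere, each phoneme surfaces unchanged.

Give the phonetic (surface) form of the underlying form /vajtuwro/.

/v/ — not in any rule's target class → [v].
/a/ (between /v/ and /j/) occurs before a voiced consonant → [aː] by rule 1.
/j/ stays [j].
/t/ (between /j/ and /u/) is in the target of rule 2 but the environment (immediately before a consonant) is not met → [t].
/u/ (between /t/ and /w/) occurs before a voiced consonant → [uː] by rule 1.
/w/ (between /u/ and /r/): no rule targets it → [w].
/r/ (between /w/ and /o/) is unaffected → [r].
/o/ (word-final): rule 1 targets it, but not before a voiced consonant → unchanged [o].

[vaːjtuːwro]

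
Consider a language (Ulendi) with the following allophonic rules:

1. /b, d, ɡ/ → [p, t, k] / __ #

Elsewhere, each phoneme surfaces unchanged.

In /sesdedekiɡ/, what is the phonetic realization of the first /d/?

[d]

/d/ (between /s/ and /e/): rule 1 targets it, but not word-finally → unchanged [d].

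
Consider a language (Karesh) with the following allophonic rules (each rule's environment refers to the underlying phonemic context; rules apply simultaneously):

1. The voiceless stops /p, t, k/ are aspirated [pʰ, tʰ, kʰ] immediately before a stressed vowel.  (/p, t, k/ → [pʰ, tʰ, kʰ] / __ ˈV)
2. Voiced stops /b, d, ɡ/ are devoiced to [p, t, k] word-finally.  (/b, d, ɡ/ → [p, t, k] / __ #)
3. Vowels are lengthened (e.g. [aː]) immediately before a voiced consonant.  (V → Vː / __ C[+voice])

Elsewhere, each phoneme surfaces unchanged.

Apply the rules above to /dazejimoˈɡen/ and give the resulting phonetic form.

[daːzeːjiːmoːˈɡeːn]

/d/ — word-initial; rule 2 does not apply here → [d].
/a/ — between /d/ and /z/, before a voiced consonant — surfaces as [aː] (rule 3).
/z/ stays [z].
/e/ meets the environment for rule 3 (before a voiced consonant) → [eː].
/j/ (between /e/ and /i/): no rule targets it → [j].
/i/ — between /j/ and /m/, before a voiced consonant — surfaces as [iː] (rule 3).
/m/ stays [m].
/o/ — between /m/ and /ɡ/, before a voiced consonant — surfaces as [oː] (rule 3).
/ɡ/ (between /o/ and /e/) fails the environment for rule 2, so it stays [ɡ].
/e/ (between /ɡ/ and /n/): before a voiced consonant, so rule 3 applies → [eː].
/n/ — not in any rule's target class → [n].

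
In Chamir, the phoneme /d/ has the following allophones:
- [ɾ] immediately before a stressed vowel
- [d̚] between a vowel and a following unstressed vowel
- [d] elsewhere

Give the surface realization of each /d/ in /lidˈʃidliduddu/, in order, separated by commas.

[d], [d], [d̚], [d], [d]

Occurrence 1 (position 3): no conditioning environment matches → elsewhere allophone [d].
Occurrence 2 (position 6): no conditioning environment matches → elsewhere allophone [d].
Occurrence 3 (position 9): between a vowel and a following unstressed vowel → [d̚].
Occurrence 4 (position 11): no conditioning environment matches → elsewhere allophone [d].
Occurrence 5 (position 12): no conditioning environment matches → elsewhere allophone [d].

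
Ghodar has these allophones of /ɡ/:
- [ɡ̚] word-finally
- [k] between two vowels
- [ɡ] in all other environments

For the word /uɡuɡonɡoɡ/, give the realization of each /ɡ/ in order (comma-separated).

[k], [k], [ɡ], [ɡ̚]

Occurrence 1 (position 2): between two vowels → [k].
Occurrence 2 (position 4): between two vowels → [k].
Occurrence 3 (position 7): no conditioning environment matches → elsewhere allophone [ɡ].
Occurrence 4 (position 9): word-finally → [ɡ̚].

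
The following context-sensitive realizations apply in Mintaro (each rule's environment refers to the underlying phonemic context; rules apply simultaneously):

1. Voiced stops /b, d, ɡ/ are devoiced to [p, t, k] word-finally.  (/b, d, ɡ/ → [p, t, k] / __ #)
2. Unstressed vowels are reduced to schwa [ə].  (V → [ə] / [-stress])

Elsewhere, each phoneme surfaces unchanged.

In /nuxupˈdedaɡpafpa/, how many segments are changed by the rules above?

5

Segments that undergo a rule: /u/ → [ə] (rule 2); /u/ → [ə] (rule 2); /a/ → [ə] (rule 2); /a/ → [ə] (rule 2); /a/ → [ə] (rule 2).
All other segments surface unchanged.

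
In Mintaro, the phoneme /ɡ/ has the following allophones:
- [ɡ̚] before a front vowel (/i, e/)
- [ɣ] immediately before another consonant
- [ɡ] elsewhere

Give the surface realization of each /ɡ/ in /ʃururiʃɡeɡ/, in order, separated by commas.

[ɡ̚], [ɡ]

Occurrence 1 (position 8): before a front vowel (/i, e/) → [ɡ̚].
Occurrence 2 (position 10): no conditioning environment matches → elsewhere allophone [ɡ].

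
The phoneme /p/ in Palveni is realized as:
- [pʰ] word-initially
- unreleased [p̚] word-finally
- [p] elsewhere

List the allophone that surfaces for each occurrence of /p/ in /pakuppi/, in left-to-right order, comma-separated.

[pʰ], [p], [p]

Occurrence 1 (position 1): word-initially → [pʰ].
Occurrence 2 (position 5): no conditioning environment matches → elsewhere allophone [p].
Occurrence 3 (position 6): no conditioning environment matches → elsewhere allophone [p].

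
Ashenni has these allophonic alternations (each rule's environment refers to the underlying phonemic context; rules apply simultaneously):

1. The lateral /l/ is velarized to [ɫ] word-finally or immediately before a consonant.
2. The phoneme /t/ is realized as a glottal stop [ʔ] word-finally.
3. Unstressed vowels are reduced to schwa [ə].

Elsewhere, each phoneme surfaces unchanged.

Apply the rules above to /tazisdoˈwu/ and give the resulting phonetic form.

[təzəsdəˈwu]

/t/ (word-initial): rule 2 targets it, but not word-finally → unchanged [t].
Rule 3 applies to /a/ (between /t/ and /z/: in an unstressed syllable) → [ə].
/z/ (between /a/ and /i/) is unaffected → [z].
Rule 3 applies to /i/ (between /z/ and /s/: in an unstressed syllable) → [ə].
/s/ (between /i/ and /d/) is unaffected → [s].
/d/ (between /s/ and /o/) is unaffected → [d].
/o/ — between /d/ and /w/, in an unstressed syllable — surfaces as [ə] (rule 3).
/w/ — not in any rule's target class → [w].
/u/ (word-final) is in the target of rule 3 but the environment (in an unstressed syllable) is not met → [u].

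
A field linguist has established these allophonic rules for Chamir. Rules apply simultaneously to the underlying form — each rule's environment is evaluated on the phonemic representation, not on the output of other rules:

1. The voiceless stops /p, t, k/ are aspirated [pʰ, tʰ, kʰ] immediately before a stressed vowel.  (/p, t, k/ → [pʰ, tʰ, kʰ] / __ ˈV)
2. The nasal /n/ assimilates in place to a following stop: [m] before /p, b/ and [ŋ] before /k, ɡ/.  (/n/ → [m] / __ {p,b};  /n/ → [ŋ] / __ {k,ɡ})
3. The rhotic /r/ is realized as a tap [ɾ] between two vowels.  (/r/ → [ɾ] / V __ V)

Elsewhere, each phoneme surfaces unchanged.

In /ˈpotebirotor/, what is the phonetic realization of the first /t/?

/t/ (between /o/ and /e/): rule 1 targets it, but not immediately before a stressed vowel → unchanged [t].

[t]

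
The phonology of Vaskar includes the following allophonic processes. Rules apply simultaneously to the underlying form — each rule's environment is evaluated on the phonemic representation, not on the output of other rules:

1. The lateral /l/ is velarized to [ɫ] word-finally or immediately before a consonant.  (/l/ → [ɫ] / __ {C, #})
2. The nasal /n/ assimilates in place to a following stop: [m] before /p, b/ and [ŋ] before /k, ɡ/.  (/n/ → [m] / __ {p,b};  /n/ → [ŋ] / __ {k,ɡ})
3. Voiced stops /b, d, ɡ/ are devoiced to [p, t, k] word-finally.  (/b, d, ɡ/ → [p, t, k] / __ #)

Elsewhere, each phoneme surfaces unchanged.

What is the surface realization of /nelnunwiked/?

[neɫnunwiket]

/n/ — word-initial; rule 2 does not apply here → [n].
/l/ — between /e/ and /n/, word-finally or immediately before a consonant — surfaces as [ɫ] (rule 1).
/n/ (between /l/ and /u/) is in the target of rule 2 but the environment (before a labial or velar stop) is not met → [n].
/n/ (between /u/ and /w/): rule 2 targets it, but not before a labial or velar stop → unchanged [n].
/d/ (word-final) occurs word-finally → [t] by rule 3.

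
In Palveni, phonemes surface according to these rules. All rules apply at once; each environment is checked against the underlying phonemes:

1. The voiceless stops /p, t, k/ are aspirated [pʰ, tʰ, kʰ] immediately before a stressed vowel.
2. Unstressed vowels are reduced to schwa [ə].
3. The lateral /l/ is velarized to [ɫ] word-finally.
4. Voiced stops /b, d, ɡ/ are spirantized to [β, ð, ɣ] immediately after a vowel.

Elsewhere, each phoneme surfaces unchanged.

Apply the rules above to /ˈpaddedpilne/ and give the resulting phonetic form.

/p/ — word-initial, immediately before a stressed vowel — surfaces as [pʰ] (rule 1).
/a/ (between /p/ and /d/): rule 2 targets it, but not in an unstressed syllable → unchanged [a].
/d/ meets the environment for rule 4 (immediately after a vowel) → [ð].
/d/ (between /d/ and /e/) is in the target of rule 4 but the environment (immediately after a vowel) is not met → [d].
/e/ — between /d/ and /d/, in an unstressed syllable — surfaces as [ə] (rule 2).
/d/ meets the environment for rule 4 (immediately after a vowel) → [ð].
/p/ (between /d/ and /i/): rule 1 targets it, but not immediately before a stressed vowel → unchanged [p].
/i/ (between /p/ and /l/): in an unstressed syllable, so rule 2 applies → [ə].
/l/ (between /i/ and /n/) fails the environment for rule 3, so it stays [l].
/e/ (word-final) occurs in an unstressed syllable → [ə] by rule 2.

[ˈpʰaðdəðpəlnə]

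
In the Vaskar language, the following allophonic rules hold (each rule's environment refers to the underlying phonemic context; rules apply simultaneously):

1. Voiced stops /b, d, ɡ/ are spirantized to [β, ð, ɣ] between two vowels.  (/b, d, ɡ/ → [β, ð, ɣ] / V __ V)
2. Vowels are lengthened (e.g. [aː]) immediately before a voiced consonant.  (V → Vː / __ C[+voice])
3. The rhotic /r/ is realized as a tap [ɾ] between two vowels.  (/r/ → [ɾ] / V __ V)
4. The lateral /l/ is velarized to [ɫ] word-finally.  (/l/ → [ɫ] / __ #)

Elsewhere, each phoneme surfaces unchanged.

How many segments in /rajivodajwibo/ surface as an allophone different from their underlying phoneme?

Segments that undergo a rule: /a/ → [aː] (rule 2); /i/ → [iː] (rule 2); /o/ → [oː] (rule 2); /d/ → [ð] (rule 1); /a/ → [aː] (rule 2); /i/ → [iː] (rule 2); /b/ → [β] (rule 1).
All other segments surface unchanged.

7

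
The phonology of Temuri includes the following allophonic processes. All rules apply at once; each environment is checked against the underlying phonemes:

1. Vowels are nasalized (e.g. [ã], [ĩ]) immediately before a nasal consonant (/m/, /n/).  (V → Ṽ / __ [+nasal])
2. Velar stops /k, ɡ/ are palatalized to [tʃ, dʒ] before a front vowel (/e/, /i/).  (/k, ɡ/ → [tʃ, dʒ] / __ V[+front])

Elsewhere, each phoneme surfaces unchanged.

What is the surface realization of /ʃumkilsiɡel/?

/ʃ/ — not in any rule's target class → [ʃ].
Rule 1 applies to /u/ (between /ʃ/ and /m/: before a nasal consonant) → [ũ].
/m/ stays [m].
/k/ (between /m/ and /i/): before a front vowel, so rule 2 applies → [tʃ].
/i/ (between /k/ and /l/): rule 1 targets it, but not before a nasal consonant → unchanged [i].
/l/ — not in any rule's target class → [l].
/s/ (between /l/ and /i/) is unaffected → [s].
/i/ (between /s/ and /ɡ/) is in the target of rule 1 but the environment (before a nasal consonant) is not met → [i].
/ɡ/ (between /i/ and /e/) occurs before a front vowel → [dʒ] by rule 2.
/e/ (between /ɡ/ and /l/) fails the environment for rule 1, so it stays [e].
/l/ (word-final) is unaffected → [l].

[ʃũmtʃilsidʒel]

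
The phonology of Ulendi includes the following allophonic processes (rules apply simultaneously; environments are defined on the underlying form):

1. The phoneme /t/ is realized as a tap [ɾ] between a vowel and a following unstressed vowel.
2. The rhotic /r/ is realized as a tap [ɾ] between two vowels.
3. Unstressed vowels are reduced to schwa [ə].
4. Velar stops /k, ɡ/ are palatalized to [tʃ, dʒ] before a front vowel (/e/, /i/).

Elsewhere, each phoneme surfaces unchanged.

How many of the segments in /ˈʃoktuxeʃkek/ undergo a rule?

Segments that undergo a rule: /u/ → [ə] (rule 3); /e/ → [ə] (rule 3); /k/ → [tʃ] (rule 4); /e/ → [ə] (rule 3).
All other segments surface unchanged.

4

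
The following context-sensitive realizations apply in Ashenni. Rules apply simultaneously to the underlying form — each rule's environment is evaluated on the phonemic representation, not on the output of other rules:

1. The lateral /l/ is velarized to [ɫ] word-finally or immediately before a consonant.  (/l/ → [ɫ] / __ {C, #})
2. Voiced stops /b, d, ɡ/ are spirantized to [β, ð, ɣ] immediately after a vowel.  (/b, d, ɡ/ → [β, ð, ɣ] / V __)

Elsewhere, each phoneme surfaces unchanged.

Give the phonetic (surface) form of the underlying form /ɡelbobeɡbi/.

/ɡ/ (word-initial) fails the environment for rule 2, so it stays [ɡ].
/e/ stays [e].
/l/ — between /e/ and /b/, word-finally or immediately before a consonant — surfaces as [ɫ] (rule 1).
/b/ (between /l/ and /o/) fails the environment for rule 2, so it stays [b].
/o/ (between /b/ and /b/): no rule targets it → [o].
Rule 2 applies to /b/ (between /o/ and /e/: immediately after a vowel) → [β].
/e/ — not in any rule's target class → [e].
/ɡ/ (between /e/ and /b/): immediately after a vowel, so rule 2 applies → [ɣ].
/b/ (between /ɡ/ and /i/) is in the target of rule 2 but the environment (immediately after a vowel) is not met → [b].
/i/ (word-final): no rule targets it → [i].

[ɡeɫboβeɣbi]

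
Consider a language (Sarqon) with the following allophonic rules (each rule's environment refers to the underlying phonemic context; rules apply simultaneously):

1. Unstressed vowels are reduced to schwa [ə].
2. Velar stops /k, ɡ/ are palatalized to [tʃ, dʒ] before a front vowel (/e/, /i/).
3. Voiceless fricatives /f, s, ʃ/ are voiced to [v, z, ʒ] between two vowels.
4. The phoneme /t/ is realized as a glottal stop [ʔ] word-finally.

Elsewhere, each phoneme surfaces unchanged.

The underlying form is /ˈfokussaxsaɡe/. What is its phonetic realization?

/f/ (word-initial): rule 3 targets it, but not between two vowels → unchanged [f].
/o/ — between /f/ and /k/; rule 1 does not apply here → [o].
/k/ (between /o/ and /u/) is in the target of rule 2 but the environment (before a front vowel) is not met → [k].
/u/ (between /k/ and /s/): in an unstressed syllable, so rule 1 applies → [ə].
/s/ (between /u/ and /s/): rule 3 targets it, but not between two vowels → unchanged [s].
/s/ (between /s/ and /a/) is in the target of rule 3 but the environment (between two vowels) is not met → [s].
Rule 1 applies to /a/ (between /s/ and /x/: in an unstressed syllable) → [ə].
/x/ — not in any rule's target class → [x].
/s/ — between /x/ and /a/; rule 3 does not apply here → [s].
/a/ (between /s/ and /ɡ/) occurs in an unstressed syllable → [ə] by rule 1.
/ɡ/ meets the environment for rule 2 (before a front vowel) → [dʒ].
/e/ meets the environment for rule 1 (in an unstressed syllable) → [ə].

[ˈfokəssəxsədʒə]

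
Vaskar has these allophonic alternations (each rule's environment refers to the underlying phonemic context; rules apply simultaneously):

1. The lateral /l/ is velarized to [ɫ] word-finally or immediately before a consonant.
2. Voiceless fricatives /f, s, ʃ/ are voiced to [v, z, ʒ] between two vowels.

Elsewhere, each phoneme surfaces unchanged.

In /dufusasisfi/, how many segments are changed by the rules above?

Segments that undergo a rule: /f/ → [v] (rule 2); /s/ → [z] (rule 2); /s/ → [z] (rule 2).
All other segments surface unchanged.

3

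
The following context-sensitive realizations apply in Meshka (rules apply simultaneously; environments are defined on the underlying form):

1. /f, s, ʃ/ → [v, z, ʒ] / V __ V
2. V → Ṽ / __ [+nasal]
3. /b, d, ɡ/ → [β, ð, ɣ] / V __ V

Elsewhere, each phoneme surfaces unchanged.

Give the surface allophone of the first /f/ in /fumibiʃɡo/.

[f]

/f/ (word-initial) fails the environment for rule 1, so it stays [f].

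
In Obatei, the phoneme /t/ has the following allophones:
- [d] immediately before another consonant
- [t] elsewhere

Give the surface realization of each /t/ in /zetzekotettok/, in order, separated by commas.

Occurrence 1 (position 3): immediately before another consonant → [d].
Occurrence 2 (position 8): no conditioning environment matches → elsewhere allophone [t].
Occurrence 3 (position 10): immediately before another consonant → [d].
Occurrence 4 (position 11): no conditioning environment matches → elsewhere allophone [t].

[d], [t], [d], [t]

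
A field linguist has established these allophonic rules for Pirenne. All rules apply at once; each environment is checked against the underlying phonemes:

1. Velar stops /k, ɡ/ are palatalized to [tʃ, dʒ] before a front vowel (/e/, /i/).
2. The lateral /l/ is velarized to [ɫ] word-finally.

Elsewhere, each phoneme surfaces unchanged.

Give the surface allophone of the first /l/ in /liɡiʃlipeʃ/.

[l]

/l/ (word-initial) fails the environment for rule 2, so it stays [l].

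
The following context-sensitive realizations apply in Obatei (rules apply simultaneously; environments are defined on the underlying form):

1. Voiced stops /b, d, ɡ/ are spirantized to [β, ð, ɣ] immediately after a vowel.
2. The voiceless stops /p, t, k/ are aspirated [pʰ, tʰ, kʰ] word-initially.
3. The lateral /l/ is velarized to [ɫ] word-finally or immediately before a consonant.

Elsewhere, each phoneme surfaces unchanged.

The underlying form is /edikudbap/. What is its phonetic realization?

/d/ meets the environment for rule 1 (immediately after a vowel) → [ð].
/k/ (between /i/ and /u/) fails the environment for rule 2, so it stays [k].
/d/ (between /u/ and /b/): immediately after a vowel, so rule 1 applies → [ð].
/b/ (between /d/ and /a/) is in the target of rule 1 but the environment (immediately after a vowel) is not met → [b].
/p/ (word-final) fails the environment for rule 2, so it stays [p].

[eðikuðbap]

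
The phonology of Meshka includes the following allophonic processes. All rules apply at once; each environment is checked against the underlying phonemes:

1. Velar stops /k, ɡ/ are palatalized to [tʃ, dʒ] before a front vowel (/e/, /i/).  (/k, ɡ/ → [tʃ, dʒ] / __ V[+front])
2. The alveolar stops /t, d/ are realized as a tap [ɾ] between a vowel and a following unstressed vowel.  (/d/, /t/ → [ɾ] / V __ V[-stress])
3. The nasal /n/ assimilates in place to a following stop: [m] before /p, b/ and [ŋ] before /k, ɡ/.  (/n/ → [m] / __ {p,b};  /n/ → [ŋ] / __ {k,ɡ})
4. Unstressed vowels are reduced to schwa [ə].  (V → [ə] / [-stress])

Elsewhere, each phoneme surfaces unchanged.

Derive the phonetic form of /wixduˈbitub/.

[wəxdəˈbiɾəb]

/w/ — not in any rule's target class → [w].
Rule 4 applies to /i/ (between /w/ and /x/: in an unstressed syllable) → [ə].
/x/ (between /i/ and /d/): no rule targets it → [x].
/d/ — between /x/ and /u/; rule 2 does not apply here → [d].
/u/ — between /d/ and /b/, in an unstressed syllable — surfaces as [ə] (rule 4).
/b/ (between /u/ and /i/) is unaffected → [b].
/i/ (between /b/ and /t/): rule 4 targets it, but not in an unstressed syllable → unchanged [i].
/t/ (between /i/ and /u/): between a vowel and a following unstressed vowel, so rule 2 applies → [ɾ].
/u/ meets the environment for rule 4 (in an unstressed syllable) → [ə].
/b/ (word-final): no rule targets it → [b].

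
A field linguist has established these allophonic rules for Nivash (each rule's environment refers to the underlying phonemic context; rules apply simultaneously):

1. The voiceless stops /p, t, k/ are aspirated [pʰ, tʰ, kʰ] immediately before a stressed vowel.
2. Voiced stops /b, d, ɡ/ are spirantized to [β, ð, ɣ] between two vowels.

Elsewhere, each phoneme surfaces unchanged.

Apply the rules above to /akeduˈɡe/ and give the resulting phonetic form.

[akeðuˈɣe]

/k/ (between /a/ and /e/) is in the target of rule 1 but the environment (immediately before a stressed vowel) is not met → [k].
Rule 2 applies to /d/ (between /e/ and /u/: between two vowels) → [ð].
/ɡ/ meets the environment for rule 2 (between two vowels) → [ɣ].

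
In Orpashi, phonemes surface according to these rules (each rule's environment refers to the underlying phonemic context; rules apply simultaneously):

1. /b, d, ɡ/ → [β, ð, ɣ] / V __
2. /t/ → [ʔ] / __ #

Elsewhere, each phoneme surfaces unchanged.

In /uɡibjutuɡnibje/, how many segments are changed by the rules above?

Segments that undergo a rule: /ɡ/ → [ɣ] (rule 1); /b/ → [β] (rule 1); /ɡ/ → [ɣ] (rule 1); /b/ → [β] (rule 1).
All other segments surface unchanged.

4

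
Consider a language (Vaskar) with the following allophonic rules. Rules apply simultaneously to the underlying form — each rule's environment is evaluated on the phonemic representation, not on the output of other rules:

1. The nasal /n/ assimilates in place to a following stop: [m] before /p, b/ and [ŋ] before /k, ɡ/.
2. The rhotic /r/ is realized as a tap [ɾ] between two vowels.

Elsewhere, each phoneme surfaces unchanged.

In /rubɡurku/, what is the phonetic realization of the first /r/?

[r]

/r/ (word-initial) is in the target of rule 2 but the environment (between two vowels) is not met → [r].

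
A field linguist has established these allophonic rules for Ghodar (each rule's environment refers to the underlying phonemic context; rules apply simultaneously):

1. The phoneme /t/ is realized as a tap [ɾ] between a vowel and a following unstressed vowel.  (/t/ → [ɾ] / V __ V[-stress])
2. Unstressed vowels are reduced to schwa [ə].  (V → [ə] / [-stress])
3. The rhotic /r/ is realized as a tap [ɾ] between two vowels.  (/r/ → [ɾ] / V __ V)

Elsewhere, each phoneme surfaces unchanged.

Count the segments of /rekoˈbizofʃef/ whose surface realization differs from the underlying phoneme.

Segments that undergo a rule: /e/ → [ə] (rule 2); /o/ → [ə] (rule 2); /o/ → [ə] (rule 2); /e/ → [ə] (rule 2).
All other segments surface unchanged.

4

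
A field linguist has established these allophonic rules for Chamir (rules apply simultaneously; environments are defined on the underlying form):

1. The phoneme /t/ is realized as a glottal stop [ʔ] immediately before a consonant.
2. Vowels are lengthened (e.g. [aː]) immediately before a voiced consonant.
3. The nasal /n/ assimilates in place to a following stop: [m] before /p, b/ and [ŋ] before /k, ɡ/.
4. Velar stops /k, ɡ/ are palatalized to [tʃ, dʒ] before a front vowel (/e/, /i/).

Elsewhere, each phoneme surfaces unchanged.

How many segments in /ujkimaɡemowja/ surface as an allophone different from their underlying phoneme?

7

Segments that undergo a rule: /u/ → [uː] (rule 2); /k/ → [tʃ] (rule 4); /i/ → [iː] (rule 2); /a/ → [aː] (rule 2); /ɡ/ → [dʒ] (rule 4); /e/ → [eː] (rule 2); /o/ → [oː] (rule 2).
All other segments surface unchanged.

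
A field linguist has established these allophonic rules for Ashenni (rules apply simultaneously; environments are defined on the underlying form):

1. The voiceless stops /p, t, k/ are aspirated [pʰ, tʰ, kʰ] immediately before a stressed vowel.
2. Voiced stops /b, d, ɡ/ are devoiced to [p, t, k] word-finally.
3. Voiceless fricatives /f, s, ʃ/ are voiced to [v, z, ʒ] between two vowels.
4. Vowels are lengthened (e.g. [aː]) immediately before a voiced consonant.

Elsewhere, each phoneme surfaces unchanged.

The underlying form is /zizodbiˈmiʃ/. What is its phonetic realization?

[ziːzoːdbiːˈmiʃ]

/z/ — not in any rule's target class → [z].
/i/ (between /z/ and /z/): before a voiced consonant, so rule 4 applies → [iː].
/z/ (between /i/ and /o/) is unaffected → [z].
Rule 4 applies to /o/ (between /z/ and /d/: before a voiced consonant) → [oː].
/d/ (between /o/ and /b/): rule 2 targets it, but not word-finally → unchanged [d].
/b/ (between /d/ and /i/) is in the target of rule 2 but the environment (word-finally) is not met → [b].
/i/ — between /b/ and /m/, before a voiced consonant — surfaces as [iː] (rule 4).
/m/ stays [m].
/i/ — between /m/ and /ʃ/; rule 4 does not apply here → [i].
/ʃ/ (word-final) fails the environment for rule 3, so it stays [ʃ].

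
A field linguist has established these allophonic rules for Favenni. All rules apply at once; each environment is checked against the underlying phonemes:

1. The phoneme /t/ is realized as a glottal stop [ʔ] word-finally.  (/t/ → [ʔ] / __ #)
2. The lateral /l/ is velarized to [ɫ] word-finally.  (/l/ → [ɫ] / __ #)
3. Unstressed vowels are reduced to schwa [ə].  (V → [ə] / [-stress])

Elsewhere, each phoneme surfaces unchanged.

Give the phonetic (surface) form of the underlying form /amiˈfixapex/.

[əməˈfixəpəx]

/a/ (word-initial): in an unstressed syllable, so rule 3 applies → [ə].
/m/ — not in any rule's target class → [m].
/i/ (between /m/ and /f/) occurs in an unstressed syllable → [ə] by rule 3.
/f/ (between /i/ and /i/): no rule targets it → [f].
/i/ — between /f/ and /x/; rule 3 does not apply here → [i].
/x/ — not in any rule's target class → [x].
/a/ (between /x/ and /p/) occurs in an unstressed syllable → [ə] by rule 3.
/p/ (between /a/ and /e/): no rule targets it → [p].
/e/ (between /p/ and /x/): in an unstressed syllable, so rule 3 applies → [ə].
/x/ — not in any rule's target class → [x].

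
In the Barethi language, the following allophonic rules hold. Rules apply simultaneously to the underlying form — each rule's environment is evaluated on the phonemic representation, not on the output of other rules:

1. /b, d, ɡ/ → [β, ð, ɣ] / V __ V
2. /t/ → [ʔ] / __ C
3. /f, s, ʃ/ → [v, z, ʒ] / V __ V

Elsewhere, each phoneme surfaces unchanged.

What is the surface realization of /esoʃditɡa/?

[ezoʃdiʔɡa]

/e/ — not in any rule's target class → [e].
/s/ — between /e/ and /o/, between two vowels — surfaces as [z] (rule 3).
/o/ (between /s/ and /ʃ/): no rule targets it → [o].
/ʃ/ (between /o/ and /d/): rule 3 targets it, but not between two vowels → unchanged [ʃ].
/d/ (between /ʃ/ and /i/) fails the environment for rule 1, so it stays [d].
/i/ (between /d/ and /t/): no rule targets it → [i].
Rule 2 applies to /t/ (between /i/ and /ɡ/: immediately before a consonant) → [ʔ].
/ɡ/ (between /t/ and /a/): rule 1 targets it, but not between two vowels → unchanged [ɡ].
/a/ — not in any rule's target class → [a].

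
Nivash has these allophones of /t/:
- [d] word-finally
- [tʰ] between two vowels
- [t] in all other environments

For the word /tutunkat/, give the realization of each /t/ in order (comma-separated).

Occurrence 1 (position 1): no conditioning environment matches → elsewhere allophone [t].
Occurrence 2 (position 3): between two vowels → [tʰ].
Occurrence 3 (position 8): word-finally → [d].

[t], [tʰ], [d]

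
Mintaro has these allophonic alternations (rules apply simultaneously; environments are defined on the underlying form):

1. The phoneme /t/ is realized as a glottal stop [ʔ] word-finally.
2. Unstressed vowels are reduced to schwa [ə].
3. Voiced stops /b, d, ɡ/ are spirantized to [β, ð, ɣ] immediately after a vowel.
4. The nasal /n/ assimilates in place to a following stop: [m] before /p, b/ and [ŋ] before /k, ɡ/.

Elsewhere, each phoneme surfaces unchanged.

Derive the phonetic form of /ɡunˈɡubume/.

[ɡəŋˈɡuβəmə]

/ɡ/ (word-initial): rule 3 targets it, but not immediately after a vowel → unchanged [ɡ].
/u/ (between /ɡ/ and /n/): in an unstressed syllable, so rule 2 applies → [ə].
Rule 4 applies to /n/ (between /u/ and /ɡ/: before a labial or velar stop) → [ŋ].
/ɡ/ (between /n/ and /u/): rule 3 targets it, but not immediately after a vowel → unchanged [ɡ].
/u/ (between /ɡ/ and /b/) fails the environment for rule 2, so it stays [u].
/b/ (between /u/ and /u/): immediately after a vowel, so rule 3 applies → [β].
Rule 2 applies to /u/ (between /b/ and /m/: in an unstressed syllable) → [ə].
/m/ (between /u/ and /e/) is unaffected → [m].
/e/ — word-final, in an unstressed syllable — surfaces as [ə] (rule 2).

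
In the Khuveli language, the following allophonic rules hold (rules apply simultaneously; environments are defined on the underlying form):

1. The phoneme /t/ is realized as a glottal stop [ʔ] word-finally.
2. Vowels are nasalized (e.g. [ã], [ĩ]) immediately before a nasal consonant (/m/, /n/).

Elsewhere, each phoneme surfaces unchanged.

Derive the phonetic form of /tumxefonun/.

/t/ — word-initial; rule 1 does not apply here → [t].
/u/ (between /t/ and /m/) occurs before a nasal consonant → [ũ] by rule 2.
/m/ stays [m].
/x/ — not in any rule's target class → [x].
/e/ (between /x/ and /f/): rule 2 targets it, but not before a nasal consonant → unchanged [e].
/f/ (between /e/ and /o/) is unaffected → [f].
/o/ (between /f/ and /n/) occurs before a nasal consonant → [õ] by rule 2.
/n/ stays [n].
/u/ (between /n/ and /n/): before a nasal consonant, so rule 2 applies → [ũ].
/n/ (word-final): no rule targets it → [n].

[tũmxefõnũn]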